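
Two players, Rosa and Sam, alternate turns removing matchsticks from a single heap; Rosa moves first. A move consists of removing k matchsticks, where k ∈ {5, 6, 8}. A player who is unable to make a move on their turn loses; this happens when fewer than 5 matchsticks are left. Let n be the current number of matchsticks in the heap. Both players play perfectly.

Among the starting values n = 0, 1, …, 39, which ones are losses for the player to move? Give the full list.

0, 1, 2, 3, 4, 13, 14, 15, 16, 17, 26, 27, 28, 29, 30, 39

Use the standard recursion: the mover loses at a terminal position; elsewhere, the mover wins exactly when some move hands the opponent an L position.
n=0: no move → L
n=1: no move → L
n=2: no move → L
n=3: no move → L
n=4: no move → L
n=5: reaches L-position 0 → W
n=6: reaches L-position 1 → W
n=7: reaches L-position 2 → W
n=8: reaches L-position 3 → W
n=9: reaches L-position 4 → W
n=10: reaches L-position 4 → W
n=11: reaches L-position 3 → W
n=12: reaches L-position 4 → W
n=13: only reaches 8(W), 7(W), 5(W), all W → L
n=14: only reaches 9(W), 8(W), 6(W), all W → L
n=15: only reaches 10(W), 9(W), 7(W), all W → L
n=16: only reaches 11(W), 10(W), 8(W), all W → L
n=17: only reaches 12(W), 11(W), 9(W), all W → L
n=18: reaches L-position 13 → W
n=19: reaches L-position 14 → W
n=20: reaches L-position 15 → W
n=21: reaches L-position 16 → W
n=22: reaches L-position 17 → W
n=23: reaches L-position 17 → W
n=24: reaches L-position 16 → W
n=25: reaches L-position 17 → W
n=26: only reaches 21(W), 20(W), 18(W), all W → L
n=27: only reaches 22(W), 21(W), 19(W), all W → L
n=28: only reaches 23(W), 22(W), 20(W), all W → L
n=29: only reaches 24(W), 23(W), 21(W), all W → L
n=30: only reaches 25(W), 24(W), 22(W), all W → L
n=31: reaches L-position 26 → W
n=32: reaches L-position 27 → W
n=33: reaches L-position 28 → W
n=34: reaches L-position 29 → W
n=35: reaches L-position 30 → W
n=36: reaches L-position 30 → W
n=37: reaches L-position 29 → W
n=38: reaches L-position 30 → W
n=39: only reaches 34(W), 33(W), 31(W), all W → L
The losing starting values of n are exactly the entries labelled L in this table (16 of them).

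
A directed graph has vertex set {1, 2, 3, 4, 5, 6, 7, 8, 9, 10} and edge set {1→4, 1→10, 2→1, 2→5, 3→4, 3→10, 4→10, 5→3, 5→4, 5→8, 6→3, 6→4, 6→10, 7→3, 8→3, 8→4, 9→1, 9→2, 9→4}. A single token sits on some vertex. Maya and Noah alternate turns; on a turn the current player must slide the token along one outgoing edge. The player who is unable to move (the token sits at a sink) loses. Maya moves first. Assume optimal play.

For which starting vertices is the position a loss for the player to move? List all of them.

2, 7, 8, 10

Classify positions by backward induction: terminal positions (no move available) are L. From any other position, the mover wins iff some move reaches an L.
Every edge goes from a vertex to one that appears earlier in the order 10, 4, 3, 1, 6, 8, 7, 5, 2, 9, so processing vertices in that order labels each vertex after all of its successors.
10: no outgoing edge → L
4: →10(L), so W
3: →10(L), so W
1: →10(L), so W
6: →10(L), so W
8: →3(W), 4(W) — all W, so L
7: →3(W) only, which is W, so L
5: →8(L), so W
2: →5(W), 1(W) — all W, so L
9: →2(L), so W
Reading off the rows marked L gives the requested list; there are 4 such vertices.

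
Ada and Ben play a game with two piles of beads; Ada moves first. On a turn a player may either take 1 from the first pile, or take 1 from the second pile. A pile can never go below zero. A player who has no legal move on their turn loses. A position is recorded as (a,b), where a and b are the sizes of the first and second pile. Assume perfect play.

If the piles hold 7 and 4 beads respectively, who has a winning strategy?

Positions with no move are L. A position that does have a move is losing for the player to move precisely when every available move leads to a winning position for the opponent. Fill in the labels:
No move ever increases a pile, so every position that can arise here has a ≤ 7 and b ≤ 4; it is enough to label the cells with 0 ≤ a ≤ 7 and 0 ≤ b ≤ 4.
Every move lowers a or b (never raises either), so fill the grid row by row in increasing a, and left to right within a row: each cell's successors are then already labelled.
      b=0  b=1  b=2  b=3  b=4
a=0:    L    W    L    W    L
a=1:    W    L    W    L    W
a=2:    L    W    L    W    L
a=3:    W    L    W    L    W
a=4:    L    W    L    W    L
a=5:    W    L    W    L    W
a=6:    L    W    L    W    L
a=7:    W    L    W    L    W
Cells with no legal move (terminal, hence L): (0,0).
The remaining L cells, each justified by listing all of its moves:
(0,2): L (sole option (0,1)(W) is W)
(0,4): L (sole option (0,3)(W) is W)
(1,1): L (options (0,1)(W), (1,0)(W) are all W)
(1,3): L (options (0,3)(W), (1,2)(W) are all W)
(2,0): L (sole option (1,0)(W) is W)
(2,2): L (options (1,2)(W), (2,1)(W) are all W)
(2,4): L (options (1,4)(W), (2,3)(W) are all W)
(3,1): L (options (2,1)(W), (3,0)(W) are all W)
(3,3): L (options (2,3)(W), (3,2)(W) are all W)
(4,0): L (sole option (3,0)(W) is W)
(4,2): L (options (3,2)(W), (4,1)(W) are all W)
(4,4): L (options (3,4)(W), (4,3)(W) are all W)
(5,1): L (options (4,1)(W), (5,0)(W) are all W)
(5,3): L (options (4,3)(W), (5,2)(W) are all W)
(6,0): L (sole option (5,0)(W) is W)
(6,2): L (options (5,2)(W), (6,1)(W) are all W)
(6,4): L (options (5,4)(W), (6,3)(W) are all W)
(7,1): L (options (6,1)(W), (7,0)(W) are all W)
(7,3): L (options (6,3)(W), (7,2)(W) are all W)
Every other cell has at least one move into one of the L cells above, so it is W.
The starting position (7,4) is W: Ada should move to (6,4), handing over an L position.

Ada wins.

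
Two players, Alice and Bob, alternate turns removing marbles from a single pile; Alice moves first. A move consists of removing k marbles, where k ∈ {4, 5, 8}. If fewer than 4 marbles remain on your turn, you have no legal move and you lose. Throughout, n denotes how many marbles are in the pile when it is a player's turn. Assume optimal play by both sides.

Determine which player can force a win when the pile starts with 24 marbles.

Bob wins.

Positions with no move are L. A position that does have a move is losing for the player to move precisely when every available move leads to a winning position for the opponent. Fill in the labels:
n=0: no move → L
n=1: no move → L
n=2: no move → L
n=3: no move → L
n=4: →0(L), so W
n=5: →1(L), so W
n=6: →2(L), so W
n=7: →3(L), so W
n=8: →3(L), so W
n=9: →1(L), so W
n=10: →2(L), so W
n=11: →3(L), so W
n=12: →8(W), 7(W), 4(W) — all W, so L
n=13: →9(W), 8(W), 5(W) — all W, so L
n=14: →10(W), 9(W), 6(W) — all W, so L
n=15: →11(W), 10(W), 7(W) — all W, so L
n=16: →12(L), so W
n=17: →13(L), so W
n=18: →14(L), so W
n=19: →15(L), so W
n=20: →15(L), so W
n=21: →13(L), so W
n=22: →14(L), so W
n=23: →15(L), so W
n=24: →20(W), 19(W), 16(W) — all W, so L
Every move from 24 reaches a W position, so the mover loses.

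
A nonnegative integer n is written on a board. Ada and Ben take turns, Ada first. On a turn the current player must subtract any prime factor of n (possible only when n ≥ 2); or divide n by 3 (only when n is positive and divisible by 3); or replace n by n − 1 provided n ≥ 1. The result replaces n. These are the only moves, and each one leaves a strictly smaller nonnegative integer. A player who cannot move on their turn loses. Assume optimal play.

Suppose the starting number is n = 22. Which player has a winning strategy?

Ben wins.

Compute win/loss labels from the base case upward. A position with no move is L. Any other position is W if it can reach an L in one move, else L.
n=0: no move → L
n=1: can move to 0, which is L ⇒ W
n=2: can move to 0, which is L ⇒ W
n=3: can move to 0, which is L ⇒ W
n=4: moves to 2(W), 3(W); every one is W ⇒ L
n=5: can move to 0, which is L ⇒ W
n=6: can move to 4, which is L ⇒ W
n=7: can move to 0, which is L ⇒ W
n=8: moves to 6(W), 7(W); every one is W ⇒ L
n=9: can move to 8, which is L ⇒ W
n=10: can move to 8, which is L ⇒ W
n=11: can move to 0, which is L ⇒ W
n=12: can move to 4, which is L ⇒ W
n=13: can move to 0, which is L ⇒ W
n=14: moves to 7(W), 12(W), 13(W); every one is W ⇒ L
n=15: can move to 14, which is L ⇒ W
n=16: can move to 14, which is L ⇒ W
n=17: can move to 0, which is L ⇒ W
n=18: moves to 6(W), 15(W), 16(W), 17(W); every one is W ⇒ L
n=19: can move to 0, which is L ⇒ W
n=20: can move to 18, which is L ⇒ W
n=21: can move to 14, which is L ⇒ W
n=22: moves to 11(W), 20(W), 21(W); every one is W ⇒ L
The starting position 22 is L: whatever Ada does, the opponent receives a W position.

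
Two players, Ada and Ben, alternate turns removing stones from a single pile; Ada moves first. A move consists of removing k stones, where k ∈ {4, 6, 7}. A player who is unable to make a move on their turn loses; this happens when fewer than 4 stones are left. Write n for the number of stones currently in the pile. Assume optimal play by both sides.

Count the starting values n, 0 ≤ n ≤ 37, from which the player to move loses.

Use the standard recursion: the mover loses at a terminal position; elsewhere, the mover wins exactly when some move hands the opponent an L position.
n=0: no move → L
n=1: no move → L
n=2: no move → L
n=3: no move → L
n=4: W (go to 0, an L position)
n=5: W (go to 1, an L position)
n=6: W (go to 2, an L position)
n=7: W (go to 3, an L position)
n=8: W (go to 2, an L position)
n=9: W (go to 3, an L position)
n=10: W (go to 3, an L position)
n=11: L (options 7(W), 5(W), 4(W) are all W)
n=12: L (options 8(W), 6(W), 5(W) are all W)
n=13: L (options 9(W), 7(W), 6(W) are all W)
n=14: L (options 10(W), 8(W), 7(W) are all W)
n=15: W (go to 11, an L position)
n=16: W (go to 12, an L position)
n=17: W (go to 13, an L position)
n=18: W (go to 14, an L position)
n=19: W (go to 13, an L position)
n=20: W (go to 14, an L position)
n=21: W (go to 14, an L position)
n=22: L (options 18(W), 16(W), 15(W) are all W)
n=23: L (options 19(W), 17(W), 16(W) are all W)
n=24: L (options 20(W), 18(W), 17(W) are all W)
n=25: L (options 21(W), 19(W), 18(W) are all W)
n=26: W (go to 22, an L position)
n=27: W (go to 23, an L position)
n=28: W (go to 24, an L position)
n=29: W (go to 25, an L position)
n=30: W (go to 24, an L position)
n=31: W (go to 25, an L position)
n=32: W (go to 25, an L position)
n=33: L (options 29(W), 27(W), 26(W) are all W)
n=34: L (options 30(W), 28(W), 27(W) are all W)
n=35: L (options 31(W), 29(W), 28(W) are all W)
n=36: L (options 32(W), 30(W), 29(W) are all W)
n=37: W (go to 33, an L position)
L entries with 0 ≤ n ≤ 37: n = 0, 1, 2, 3, 11, 12, 13, 14, 22, 23, 24, 25, 33, 34, 35, 36; that makes 16.

16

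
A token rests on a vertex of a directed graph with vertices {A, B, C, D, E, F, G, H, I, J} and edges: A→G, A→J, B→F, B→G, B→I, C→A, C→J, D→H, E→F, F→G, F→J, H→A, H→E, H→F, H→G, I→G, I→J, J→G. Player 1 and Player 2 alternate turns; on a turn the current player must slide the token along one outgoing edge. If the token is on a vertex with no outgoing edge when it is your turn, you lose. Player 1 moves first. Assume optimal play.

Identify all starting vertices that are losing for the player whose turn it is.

Work bottom-up. With no move the player to move loses. Otherwise the position is W if at least one move leads to an L position for the opponent, and L if every move leads to a W.
Every edge goes from a vertex to one that appears earlier in the order G, J, I, F, A, E, C, B, H, D, so processing vertices in that order labels each vertex after all of its successors.
G: no outgoing edge → L
J: →G(L), so W
I: →G(L), so W
F: →G(L), so W
A: →G(L), so W
E: →F(W) only, which is W, so L
C: →A(W), J(W) — all W, so L
B: →G(L), so W
H: →E(L), so W
D: →H(W) only, which is W, so L
The losing starting vertices are exactly the entries labelled L in this table (4 of them).

C, D, E, G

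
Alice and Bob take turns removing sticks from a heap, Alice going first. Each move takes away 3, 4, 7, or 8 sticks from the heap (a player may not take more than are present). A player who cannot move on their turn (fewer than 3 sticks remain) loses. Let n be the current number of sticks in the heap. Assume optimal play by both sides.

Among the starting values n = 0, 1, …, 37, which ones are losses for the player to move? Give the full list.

Work bottom-up. With no move the player to move loses. Otherwise the position is W if at least one move leads to an L position for the opponent, and L if every move leads to a W.
n=0: no move → L
n=1: no move → L
n=2: no move → L
n=3: →0(L), so W
n=4: →1(L), so W
n=5: →2(L), so W
n=6: →2(L), so W
n=7: →0(L), so W
n=8: →1(L), so W
n=9: →2(L), so W
n=10: →2(L), so W
n=11: →8(W), 7(W), 4(W), 3(W) — all W, so L
n=12: →9(W), 8(W), 5(W), 4(W) — all W, so L
n=13: →10(W), 9(W), 6(W), 5(W) — all W, so L
n=14: →11(L), so W
n=15: →12(L), so W
n=16: →13(L), so W
n=17: →13(L), so W
n=18: →11(L), so W
n=19: →12(L), so W
n=20: →13(L), so W
n=21: →13(L), so W
n=22: →19(W), 18(W), 15(W), 14(W) — all W, so L
n=23: →20(W), 19(W), 16(W), 15(W) — all W, so L
n=24: →21(W), 20(W), 17(W), 16(W) — all W, so L
n=25: →22(L), so W
n=26: →23(L), so W
n=27: →24(L), so W
n=28: →24(L), so W
n=29: →22(L), so W
n=30: →23(L), so W
n=31: →24(L), so W
n=32: →24(L), so W
n=33: →30(W), 29(W), 26(W), 25(W) — all W, so L
n=34: →31(W), 30(W), 27(W), 26(W) — all W, so L
n=35: →32(W), 31(W), 28(W), 27(W) — all W, so L
n=36: →33(L), so W
n=37: →34(L), so W
Reading off the rows marked L gives the requested list; there are 12 such values of n.

0, 1, 2, 11, 12, 13, 22, 23, 24, 33, 34, 35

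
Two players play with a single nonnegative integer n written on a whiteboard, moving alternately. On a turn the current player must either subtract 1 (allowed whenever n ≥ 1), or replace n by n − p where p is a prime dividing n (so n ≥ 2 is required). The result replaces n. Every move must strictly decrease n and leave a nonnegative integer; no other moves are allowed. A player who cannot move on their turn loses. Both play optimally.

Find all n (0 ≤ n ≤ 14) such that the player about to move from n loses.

Work bottom-up. With no move the player to move loses. Otherwise the position is W if at least one move leads to an L position for the opponent, and L if every move leads to a W.
n=0: no move → L
n=1: W (go to 0, an L position)
n=2: W (go to 0, an L position)
n=3: W (go to 0, an L position)
n=4: L (options 2(W), 3(W) are all W)
n=5: W (go to 0, an L position)
n=6: W (go to 4, an L position)
n=7: W (go to 0, an L position)
n=8: L (options 6(W), 7(W) are all W)
n=9: W (go to 8, an L position)
n=10: W (go to 8, an L position)
n=11: W (go to 0, an L position)
n=12: L (options 9(W), 10(W), 11(W) are all W)
n=13: W (go to 0, an L position)
n=14: W (go to 12, an L position)
Reading off the rows marked L gives the requested list; there are 4 such values of n.

0, 4, 8, 12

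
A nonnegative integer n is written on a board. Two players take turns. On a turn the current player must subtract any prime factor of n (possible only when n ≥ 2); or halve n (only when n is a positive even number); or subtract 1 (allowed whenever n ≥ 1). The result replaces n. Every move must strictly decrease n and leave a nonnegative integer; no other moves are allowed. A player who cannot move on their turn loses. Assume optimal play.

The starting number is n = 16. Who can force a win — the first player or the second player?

The first player wins.

Work bottom-up. With no move the player to move loses. Otherwise the position is W if at least one move leads to an L position for the opponent, and L if every move leads to a W.
n=0: no move → L
n=1: can move to 0, which is L ⇒ W
n=2: can move to 0, which is L ⇒ W
n=3: can move to 0, which is L ⇒ W
n=4: moves to 2(W), 3(W); every one is W ⇒ L
n=5: can move to 0, which is L ⇒ W
n=6: can move to 4, which is L ⇒ W
n=7: can move to 0, which is L ⇒ W
n=8: can move to 4, which is L ⇒ W
n=9: moves to 6(W), 8(W); every one is W ⇒ L
n=10: can move to 9, which is L ⇒ W
n=11: can move to 0, which is L ⇒ W
n=12: can move to 9, which is L ⇒ W
n=13: can move to 0, which is L ⇒ W
n=14: moves to 7(W), 12(W), 13(W); every one is W ⇒ L
n=15: can move to 14, which is L ⇒ W
n=16: can move to 14, which is L ⇒ W
The starting position 16 is W: the player to move should move to 14, handing over an L position.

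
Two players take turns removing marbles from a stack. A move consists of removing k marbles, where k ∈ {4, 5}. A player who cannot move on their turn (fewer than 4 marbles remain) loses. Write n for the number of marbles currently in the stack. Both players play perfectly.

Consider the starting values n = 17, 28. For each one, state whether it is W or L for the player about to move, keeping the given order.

17: W, 28: L

Build the W/L table. Terminal = L. A non-terminal position is W if it has a move to some L; otherwise it is L.
n=0: no move → L
n=1: no move → L
n=2: no move → L
n=3: no move → L
n=4: →0(L), so W
n=5: →1(L), so W
n=6: →2(L), so W
n=7: →3(L), so W
n=8: →3(L), so W
n=9: →5(W), 4(W) — all W, so L
n=10: →6(W), 5(W) — all W, so L
n=11: →7(W), 6(W) — all W, so L
n=12: →8(W), 7(W) — all W, so L
n=13: →9(L), so W
n=14: →10(L), so W
n=15: →11(L), so W
n=16: →12(L), so W
n=17: →12(L), so W
n=18: →14(W), 13(W) — all W, so L
n=19: →15(W), 14(W) — all W, so L
n=20: →16(W), 15(W) — all W, so L
n=21: →17(W), 16(W) — all W, so L
n=22: →18(L), so W
n=23: →19(L), so W
n=24: →20(L), so W
n=25: →21(L), so W
n=26: →21(L), so W
n=27: →23(W), 22(W) — all W, so L
n=28: →24(W), 23(W) — all W, so L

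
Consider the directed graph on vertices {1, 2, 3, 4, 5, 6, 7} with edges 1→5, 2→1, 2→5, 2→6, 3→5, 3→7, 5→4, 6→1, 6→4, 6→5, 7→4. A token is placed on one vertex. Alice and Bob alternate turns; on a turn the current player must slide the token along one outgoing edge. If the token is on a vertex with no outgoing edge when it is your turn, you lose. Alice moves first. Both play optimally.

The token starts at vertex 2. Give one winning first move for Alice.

Work bottom-up. With no move the player to move loses. Otherwise the position is W if at least one move leads to an L position for the opponent, and L if every move leads to a W.
Every edge goes from a vertex to one that appears earlier in the order 4, 5, 1, 6, 2, 7, 3, so processing vertices in that order labels each vertex after all of its successors.
4: no outgoing edge → L
5: →4(L), so W
1: →5(W) only, which is W, so L
6: →1(L), so W
2: →1(L), so W
7: →4(L), so W
3: →7(W), 5(W) — all W, so L
From 2, the L positions reachable in one move are: 1.

Move to 1.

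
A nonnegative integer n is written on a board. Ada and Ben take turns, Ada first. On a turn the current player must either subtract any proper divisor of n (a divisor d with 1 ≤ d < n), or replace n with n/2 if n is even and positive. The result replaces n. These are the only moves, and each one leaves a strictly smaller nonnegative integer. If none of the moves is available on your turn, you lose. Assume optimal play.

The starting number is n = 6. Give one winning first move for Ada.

Move to 3.

Compute win/loss labels from the base case upward. A position with no move is L. Any other position is W if it can reach an L in one move, else L.
n=0: no move → L
n=1: no move → L
n=2: can move to 1, which is L ⇒ W
n=3: the only move is to 2(W), a W ⇒ L
n=4: can move to 3, which is L ⇒ W
n=5: the only move is to 4(W), a W ⇒ L
n=6: can move to 3, which is L ⇒ W
From 6, the L positions reachable in one move are: 3, 5. Any move reaching one of these is winning.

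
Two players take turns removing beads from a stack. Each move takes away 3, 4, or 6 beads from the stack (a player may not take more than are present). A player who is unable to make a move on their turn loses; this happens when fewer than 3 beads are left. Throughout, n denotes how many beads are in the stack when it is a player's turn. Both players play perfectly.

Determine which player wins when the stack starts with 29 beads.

Classify positions by backward induction: terminal positions (no move available) are L. From any other position, the mover wins iff some move reaches an L.
n=0: no move → L
n=1: no move → L
n=2: no move → L
n=3: →0(L), so W
n=4: →1(L), so W
n=5: →2(L), so W
n=6: →2(L), so W
n=7: →1(L), so W
n=8: →2(L), so W
n=9: →6(W), 5(W), 3(W) — all W, so L
n=10: →7(W), 6(W), 4(W) — all W, so L
n=11: →8(W), 7(W), 5(W) — all W, so L
n=12: →9(L), so W
n=13: →10(L), so W
n=14: →11(L), so W
n=15: →11(L), so W
n=16: →10(L), so W
n=17: →11(L), so W
n=18: →15(W), 14(W), 12(W) — all W, so L
n=19: →16(W), 15(W), 13(W) — all W, so L
n=20: →17(W), 16(W), 14(W) — all W, so L
n=21: →18(L), so W
n=22: →19(L), so W
n=23: →20(L), so W
n=24: →20(L), so W
n=25: →19(L), so W
n=26: →20(L), so W
n=27: →24(W), 23(W), 21(W) — all W, so L
n=28: →25(W), 24(W), 22(W) — all W, so L
n=29: →26(W), 25(W), 23(W) — all W, so L
Every move from 29 reaches a W position, so the mover loses.

The second player wins.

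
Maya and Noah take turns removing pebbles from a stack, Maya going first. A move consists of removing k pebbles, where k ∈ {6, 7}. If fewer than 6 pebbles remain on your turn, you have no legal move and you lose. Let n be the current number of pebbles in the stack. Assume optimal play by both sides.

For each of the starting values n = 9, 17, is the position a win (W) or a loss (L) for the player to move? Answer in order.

Positions with no move are L. A position that does have a move is losing for the player to move precisely when every available move leads to a winning position for the opponent. Fill in the labels:
n=0: no move → L
n=1: no move → L
n=2: no move → L
n=3: no move → L
n=4: no move → L
n=5: no move → L
n=6: reaches L-position 0 → W
n=7: reaches L-position 1 → W
n=8: reaches L-position 2 → W
n=9: reaches L-position 3 → W
n=10: reaches L-position 4 → W
n=11: reaches L-position 5 → W
n=12: reaches L-position 5 → W
n=13: only reaches 7(W), 6(W), all W → L
n=14: only reaches 8(W), 7(W), all W → L
n=15: only reaches 9(W), 8(W), all W → L
n=16: only reaches 10(W), 9(W), all W → L
n=17: only reaches 11(W), 10(W), all W → L

9: W, 17: L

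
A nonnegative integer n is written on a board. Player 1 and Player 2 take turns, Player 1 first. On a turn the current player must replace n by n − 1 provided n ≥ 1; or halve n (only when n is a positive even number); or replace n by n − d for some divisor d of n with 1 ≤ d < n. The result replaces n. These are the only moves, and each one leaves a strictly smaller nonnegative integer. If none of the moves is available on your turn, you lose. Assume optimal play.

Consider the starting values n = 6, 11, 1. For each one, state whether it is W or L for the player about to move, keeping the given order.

Work bottom-up. With no move the player to move loses. Otherwise the position is W if at least one move leads to an L position for the opponent, and L if every move leads to a W.
n=0: no move → L
n=1: can move to 0, which is L ⇒ W
n=2: the only move is to 1(W), a W ⇒ L
n=3: can move to 2, which is L ⇒ W
n=4: can move to 2, which is L ⇒ W
n=5: the only move is to 4(W), a W ⇒ L
n=6: can move to 5, which is L ⇒ W
n=7: the only move is to 6(W), a W ⇒ L
n=8: can move to 7, which is L ⇒ W
n=9: moves to 6(W), 8(W); every one is W ⇒ L
n=10: can move to 5, which is L ⇒ W
n=11: the only move is to 10(W), a W ⇒ L

6: W, 11: L, 1: W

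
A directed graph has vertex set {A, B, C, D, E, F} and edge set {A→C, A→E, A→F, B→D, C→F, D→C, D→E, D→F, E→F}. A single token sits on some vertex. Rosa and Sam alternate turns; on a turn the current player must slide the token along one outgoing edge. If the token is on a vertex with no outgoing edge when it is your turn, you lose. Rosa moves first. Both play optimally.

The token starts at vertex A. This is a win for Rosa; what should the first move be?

Work bottom-up. With no move the player to move loses. Otherwise the position is W if at least one move leads to an L position for the opponent, and L if every move leads to a W.
Every edge goes from a vertex to one that appears earlier in the order F, C, E, A, D, B, so processing vertices in that order labels each vertex after all of its successors.
F: no outgoing edge → L
C: can move to F, which is L ⇒ W
E: can move to F, which is L ⇒ W
A: can move to F, which is L ⇒ W
D: can move to F, which is L ⇒ W
B: the only move is to D(W), a W ⇒ L
From A, the L positions reachable in one move are: F.

Move to F.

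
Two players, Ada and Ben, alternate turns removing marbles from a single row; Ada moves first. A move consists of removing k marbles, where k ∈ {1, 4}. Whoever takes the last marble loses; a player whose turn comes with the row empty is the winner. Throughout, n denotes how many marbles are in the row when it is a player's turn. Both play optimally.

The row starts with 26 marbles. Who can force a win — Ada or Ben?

Build the W/L table. Terminal = W. A non-terminal position is W if it has a move to some L; otherwise it is L.
n=0: no move; the opponent has just taken the last marble and therefore loses → W
n=1: the only move is to 0(W), a W ⇒ L
n=2: can move to 1, which is L ⇒ W
n=3: the only move is to 2(W), a W ⇒ L
n=4: can move to 3, which is L ⇒ W
n=5: can move to 1, which is L ⇒ W
n=6: moves to 5(W), 2(W); every one is W ⇒ L
n=7: can move to 6, which is L ⇒ W
n=8: moves to 7(W), 4(W); every one is W ⇒ L
n=9: can move to 8, which is L ⇒ W
n=10: can move to 6, which is L ⇒ W
n=11: moves to 10(W), 7(W); every one is W ⇒ L
n=12: can move to 11, which is L ⇒ W
n=13: moves to 12(W), 9(W); every one is W ⇒ L
n=14: can move to 13, which is L ⇒ W
n=15: can move to 11, which is L ⇒ W
n=16: moves to 15(W), 12(W); every one is W ⇒ L
n=17: can move to 16, which is L ⇒ W
n=18: moves to 17(W), 14(W); every one is W ⇒ L
n=19: can move to 18, which is L ⇒ W
n=20: can move to 16, which is L ⇒ W
n=21: moves to 20(W), 17(W); every one is W ⇒ L
n=22: can move to 21, which is L ⇒ W
n=23: moves to 22(W), 19(W); every one is W ⇒ L
n=24: can move to 23, which is L ⇒ W
n=25: can move to 21, which is L ⇒ W
n=26: moves to 25(W), 22(W); every one is W ⇒ L
Every move from 26 reaches a W position, so the mover loses.

Ben wins.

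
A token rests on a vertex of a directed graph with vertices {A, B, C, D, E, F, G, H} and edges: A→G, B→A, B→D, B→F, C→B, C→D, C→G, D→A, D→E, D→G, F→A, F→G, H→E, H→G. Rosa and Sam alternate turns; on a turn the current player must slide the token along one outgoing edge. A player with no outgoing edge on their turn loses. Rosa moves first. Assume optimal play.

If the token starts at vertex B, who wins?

Sam wins.

Compute win/loss labels from the base case upward. A position with no move is L. Any other position is W if it can reach an L in one move, else L.
Every edge goes from a vertex to one that appears earlier in the order G, E, A, D, F, B, C, H, so processing vertices in that order labels each vertex after all of its successors.
G: no outgoing edge → L
E: no outgoing edge → L
A: W (go to G, an L position)
D: W (go to E, an L position)
F: W (go to G, an L position)
B: L (options F(W), D(W), A(W) are all W)
C: W (go to B, an L position)
H: W (go to E, an L position)
The starting position B is L: whatever Rosa does, the opponent receives a W position.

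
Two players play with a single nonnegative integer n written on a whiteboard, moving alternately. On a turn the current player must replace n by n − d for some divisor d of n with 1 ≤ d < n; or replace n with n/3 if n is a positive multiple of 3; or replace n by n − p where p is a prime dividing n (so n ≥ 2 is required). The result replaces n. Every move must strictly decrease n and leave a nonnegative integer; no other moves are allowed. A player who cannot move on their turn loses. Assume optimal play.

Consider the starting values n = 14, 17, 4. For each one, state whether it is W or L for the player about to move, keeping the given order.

14: L, 17: W, 4: L

Label each position W (a win for the player to move) or L (a loss). A position with no legal move is L; any other position is W exactly when some move reaches an L, and L when every move reaches a W.
n=0: no move → L
n=1: no move → L
n=2: reaches L-position 0 → W
n=3: reaches L-position 0 → W
n=4: only reaches 2(W), 3(W), all W → L
n=5: reaches L-position 0 → W
n=6: reaches L-position 4 → W
n=7: reaches L-position 0 → W
n=8: reaches L-position 4 → W
n=9: only reaches 3(W), 6(W), 8(W), all W → L
n=10: reaches L-position 9 → W
n=11: reaches L-position 0 → W
n=12: reaches L-position 4 → W
n=13: reaches L-position 0 → W
n=14: only reaches 7(W), 12(W), 13(W), all W → L
n=15: reaches L-position 14 → W
n=16: reaches L-position 14 → W
n=17: reaches L-position 0 → W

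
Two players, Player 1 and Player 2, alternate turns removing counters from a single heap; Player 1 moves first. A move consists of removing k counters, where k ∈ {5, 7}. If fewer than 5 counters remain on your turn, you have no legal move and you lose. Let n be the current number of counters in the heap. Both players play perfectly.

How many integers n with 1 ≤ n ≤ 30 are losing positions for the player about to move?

Positions with no move are L. A position that does have a move is losing for the player to move precisely when every available move leads to a winning position for the opponent. Fill in the labels:
n=0: no move → L
n=1: no move → L
n=2: no move → L
n=3: no move → L
n=4: no move → L
n=5: reaches L-position 0 → W
n=6: reaches L-position 1 → W
n=7: reaches L-position 2 → W
n=8: reaches L-position 3 → W
n=9: reaches L-position 4 → W
n=10: reaches L-position 3 → W
n=11: reaches L-position 4 → W
n=12: only reaches 7(W), 5(W), all W → L
n=13: only reaches 8(W), 6(W), all W → L
n=14: only reaches 9(W), 7(W), all W → L
n=15: only reaches 10(W), 8(W), all W → L
n=16: only reaches 11(W), 9(W), all W → L
n=17: reaches L-position 12 → W
n=18: reaches L-position 13 → W
n=19: reaches L-position 14 → W
n=20: reaches L-position 15 → W
n=21: reaches L-position 16 → W
n=22: reaches L-position 15 → W
n=23: reaches L-position 16 → W
n=24: only reaches 19(W), 17(W), all W → L
n=25: only reaches 20(W), 18(W), all W → L
n=26: only reaches 21(W), 19(W), all W → L
n=27: only reaches 22(W), 20(W), all W → L
n=28: only reaches 23(W), 21(W), all W → L
n=29: reaches L-position 24 → W
n=30: reaches L-position 25 → W
L entries with 1 ≤ n ≤ 30 (n=0 is outside the asked range and is not counted): n = 1, 2, 3, 4, 12, 13, 14, 15, 16, 24, 25, 26, 27, 28; that makes 14.

14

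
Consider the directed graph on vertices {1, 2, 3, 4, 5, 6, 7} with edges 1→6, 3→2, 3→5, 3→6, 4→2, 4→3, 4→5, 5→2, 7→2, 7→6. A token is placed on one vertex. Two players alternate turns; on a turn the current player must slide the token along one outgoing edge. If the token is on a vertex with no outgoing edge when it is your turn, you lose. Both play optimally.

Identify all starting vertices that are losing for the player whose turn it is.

2, 6

Compute win/loss labels from the base case upward. A position with no move is L. Any other position is W if it can reach an L in one move, else L.
Every edge goes from a vertex to one that appears earlier in the order 6, 2, 7, 5, 3, 1, 4, so processing vertices in that order labels each vertex after all of its successors.
6: no outgoing edge → L
2: no outgoing edge → L
7: W (go to 2, an L position)
5: W (go to 2, an L position)
3: W (go to 2, an L position)
1: W (go to 6, an L position)
4: W (go to 2, an L position)
Reading off the rows marked L gives the requested list; there are 2 such vertices.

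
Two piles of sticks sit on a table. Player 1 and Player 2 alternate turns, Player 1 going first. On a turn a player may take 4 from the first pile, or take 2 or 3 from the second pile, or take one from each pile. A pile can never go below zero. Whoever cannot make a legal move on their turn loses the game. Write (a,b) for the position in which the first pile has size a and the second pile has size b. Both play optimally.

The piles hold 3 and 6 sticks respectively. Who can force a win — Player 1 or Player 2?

Work bottom-up. With no move the player to move loses. Otherwise the position is W if at least one move leads to an L position for the opponent, and L if every move leads to a W.
No move ever increases a pile, so every position that can arise here has a ≤ 3 and b ≤ 6; it is enough to label the cells with 0 ≤ a ≤ 3 and 0 ≤ b ≤ 6.
Every move lowers a or b (never raises either), so fill the grid row by row in increasing a, and left to right within a row: each cell's successors are then already labelled.
      b=0  b=1  b=2  b=3  b=4  b=5  b=6
a=0:    L    L    W    W    W    L    L
a=1:    L    W    W    W    L    L    W
a=2:    L    W    W    W    L    W    W
a=3:    L    W    W    W    L    W    W
Cells with no legal move (terminal, hence L): (0,0), (0,1), (1,0), (2,0), (3,0).
The remaining L cells, each justified by listing all of its moves:
(0,5): only reaches (0,3)(W), (0,2)(W), all W → L
(0,6): only reaches (0,4)(W), (0,3)(W), all W → L
(1,4): only reaches (1,2)(W), (1,1)(W), (0,3)(W), all W → L
(1,5): only reaches (1,3)(W), (1,2)(W), (0,4)(W), all W → L
(2,4): only reaches (2,2)(W), (2,1)(W), (1,3)(W), all W → L
(3,4): only reaches (3,2)(W), (3,1)(W), (2,3)(W), all W → L
Every other cell has at least one move into one of the L cells above, so it is W.
From (3,6) Player 1 can move to (3,4), reaching an L position.

Player 1 wins.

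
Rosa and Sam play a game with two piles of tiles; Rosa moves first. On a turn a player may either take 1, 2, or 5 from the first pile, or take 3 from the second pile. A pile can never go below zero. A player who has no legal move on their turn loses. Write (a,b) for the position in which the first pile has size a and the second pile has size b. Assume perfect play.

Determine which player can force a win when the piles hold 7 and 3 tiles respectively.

Label each position W (a win for the player to move) or L (a loss). A position with no legal move is L; any other position is W exactly when some move reaches an L, and L when every move reaches a W.
No move ever increases a pile, so every position that can arise here has a ≤ 7 and b ≤ 3; it is enough to label the cells with 0 ≤ a ≤ 7 and 0 ≤ b ≤ 3.
Every move lowers a or b (never raises either), so fill the grid row by row in increasing a, and left to right within a row: each cell's successors are then already labelled.
      b=0  b=1  b=2  b=3
a=0:    L    L    L    W
a=1:    W    W    W    L
a=2:    W    W    W    W
a=3:    L    L    L    W
a=4:    W    W    W    L
a=5:    W    W    W    W
a=6:    L    L    L    W
a=7:    W    W    W    L
Cells with no legal move (terminal, hence L): (0,0), (0,1), (0,2).
The remaining L cells, each justified by listing all of its moves:
(1,3): L (options (0,3)(W), (1,0)(W) are all W)
(3,0): L (options (2,0)(W), (1,0)(W) are all W)
(3,1): L (options (2,1)(W), (1,1)(W) are all W)
(3,2): L (options (2,2)(W), (1,2)(W) are all W)
(4,3): L (options (3,3)(W), (2,3)(W), (4,0)(W) are all W)
(6,0): L (options (5,0)(W), (4,0)(W), (1,0)(W) are all W)
(6,1): L (options (5,1)(W), (4,1)(W), (1,1)(W) are all W)
(6,2): L (options (5,2)(W), (4,2)(W), (1,2)(W) are all W)
(7,3): L (options (6,3)(W), (5,3)(W), (2,3)(W), (7,0)(W) are all W)
Every other cell has at least one move into one of the L cells above, so it is W.
The starting position (7,3) is L: whatever Rosa does, the opponent receives a W position.

Sam wins.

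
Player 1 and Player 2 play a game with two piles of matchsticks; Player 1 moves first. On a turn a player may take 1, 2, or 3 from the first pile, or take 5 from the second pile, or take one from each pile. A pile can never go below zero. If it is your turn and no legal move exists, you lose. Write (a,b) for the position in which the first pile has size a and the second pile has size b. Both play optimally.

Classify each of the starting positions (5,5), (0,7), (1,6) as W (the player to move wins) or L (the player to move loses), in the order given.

(5,5): W, (0,7): W, (1,6): L

Positions with no move are L. A position that does have a move is losing for the player to move precisely when every available move leads to a winning position for the opponent. Fill in the labels:
No move ever increases a pile, so every position that can arise here has a ≤ 5 and b ≤ 7; it is enough to label the cells with 0 ≤ a ≤ 5 and 0 ≤ b ≤ 7.
Every move lowers a or b (never raises either), so fill the grid row by row in increasing a, and left to right within a row: each cell's successors are then already labelled.
      b=0  b=1  b=2  b=3  b=4  b=5  b=6  b=7
a=0:    L    L    L    L    L    W    W    W
a=1:    W    W    W    W    W    W    L    L
a=2:    W    W    W    W    W    L    W    W
a=3:    W    W    W    W    W    W    W    W
a=4:    L    L    L    L    L    W    W    W
a=5:    W    W    W    W    W    W    L    L
Cells with no legal move (terminal, hence L): (0,0), (0,1), (0,2), (0,3), (0,4).
The remaining L cells, each justified by listing all of its moves:
(1,6): →(0,6)(W), (1,1)(W), (0,5)(W) — all W, so L
(1,7): →(0,7)(W), (1,2)(W), (0,6)(W) — all W, so L
(2,5): →(1,5)(W), (0,5)(W), (2,0)(W), (1,4)(W) — all W, so L
(4,0): →(3,0)(W), (2,0)(W), (1,0)(W) — all W, so L
(4,1): →(3,1)(W), (2,1)(W), (1,1)(W), (3,0)(W) — all W, so L
(4,2): →(3,2)(W), (2,2)(W), (1,2)(W), (3,1)(W) — all W, so L
(4,3): →(3,3)(W), (2,3)(W), (1,3)(W), (3,2)(W) — all W, so L
(4,4): →(3,4)(W), (2,4)(W), (1,4)(W), (3,3)(W) — all W, so L
(5,6): →(4,6)(W), (3,6)(W), (2,6)(W), (5,1)(W), (4,5)(W) — all W, so L
(5,7): →(4,7)(W), (3,7)(W), (2,7)(W), (5,2)(W), (4,6)(W) — all W, so L
Every other cell has at least one move into one of the L cells above, so it is W.
(5,5): the move to (2,5) reaches an L cell, so W
(0,7): the move to (0,2) reaches an L cell, so W
(1,6): one of the L cells justified above, so L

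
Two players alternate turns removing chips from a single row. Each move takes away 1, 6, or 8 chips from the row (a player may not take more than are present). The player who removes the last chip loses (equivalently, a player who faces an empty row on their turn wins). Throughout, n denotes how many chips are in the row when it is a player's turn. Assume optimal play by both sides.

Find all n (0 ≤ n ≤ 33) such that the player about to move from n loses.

Label each position W (a win for the player to move) or L (a loss). A position with no legal move is W; any other position is W exactly when some move reaches an L, and L when every move reaches a W.
n=0: no move; the opponent has just taken the last chip and therefore loses → W
n=1: →0(W) only, which is W, so L
n=2: →1(L), so W
n=3: →2(W) only, which is W, so L
n=4: →3(L), so W
n=5: →4(W) only, which is W, so L
n=6: →5(L), so W
n=7: →1(L), so W
n=8: →7(W), 2(W), 0(W) — all W, so L
n=9: →8(L), so W
n=10: →9(W), 4(W), 2(W) — all W, so L
n=11: →10(L), so W
n=12: →11(W), 6(W), 4(W) — all W, so L
n=13: →12(L), so W
n=14: →8(L), so W
n=15: →14(W), 9(W), 7(W) — all W, so L
n=16: →15(L), so W
n=17: →16(W), 11(W), 9(W) — all W, so L
n=18: →17(L), so W
n=19: →18(W), 13(W), 11(W) — all W, so L
n=20: →19(L), so W
n=21: →15(L), so W
n=22: →21(W), 16(W), 14(W) — all W, so L
n=23: →22(L), so W
n=24: →23(W), 18(W), 16(W) — all W, so L
n=25: →24(L), so W
n=26: →25(W), 20(W), 18(W) — all W, so L
n=27: →26(L), so W
n=28: →22(L), so W
n=29: →28(W), 23(W), 21(W) — all W, so L
n=30: →29(L), so W
n=31: →30(W), 25(W), 23(W) — all W, so L
n=32: →31(L), so W
n=33: →32(W), 27(W), 25(W) — all W, so L
Reading off the rows marked L gives the requested list; there are 15 such values of n.

1, 3, 5, 8, 10, 12, 15, 17, 19, 22, 24, 26, 29, 31, 33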